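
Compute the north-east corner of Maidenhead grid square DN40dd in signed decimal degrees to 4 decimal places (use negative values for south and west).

Field D=3, N=13: +3·20° lon, +13·10° lat → SW at lon -120°, lat 40°.
Square 4, 0: +4·2° lon, +0·1° lat → SW at lon -112°, lat 40°.
Subsquare d=3, d=3: +3·0.0833333° lon, +3·0.0416667° lat → SW at lon -111.75°, lat 40.125°.
Cell spans 0.0833333° lon × 0.0416667° lat. NE corner is SW corner plus one full cell.
latitude 40.1667, longitude -111.6667.

40.1667, -111.6667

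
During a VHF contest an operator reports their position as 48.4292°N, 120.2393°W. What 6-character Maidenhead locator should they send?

CN98vk

Offset from 180°W / 90°S: lon 59.7607°, lat 138.4292°.
Field: 59.7607/20 → 2 → C, 138.4292/10 → 13 → N; chars CN.
Square: 19.7607/2 → 9, 8.4292/1 → 8; chars 98.
Subsquare: 1.7607/0.0833333 → 21 → v, 0.4292/0.0416667 → 10 → k; chars vk.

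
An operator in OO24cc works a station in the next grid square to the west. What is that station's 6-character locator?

OO24bc

Longitude subsquare c = 2; −1 → 1 = b.
The latitude characters are unchanged.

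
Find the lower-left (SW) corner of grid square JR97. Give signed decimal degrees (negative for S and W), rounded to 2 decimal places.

87.00, 18.00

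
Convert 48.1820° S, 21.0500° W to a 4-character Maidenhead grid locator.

HE91

Shift to the Maidenhead origin (180°W, 90°S): lon 158.95, lat 41.82.
Field: lon ⌊158.95/20⌋ = 7 → H; lat ⌊41.82/10⌋ = 4 → E.
Square: lon ⌊18.95/2⌋ = 9; lat ⌊1.82/1⌋ = 1.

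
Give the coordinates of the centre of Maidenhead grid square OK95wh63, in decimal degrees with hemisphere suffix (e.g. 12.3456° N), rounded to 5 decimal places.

15.30625° N, 119.88750° E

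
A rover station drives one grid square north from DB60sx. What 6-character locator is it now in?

DB61sa

Latitude subsquare x = 23; +1 → 24, wraps to 0 = a, carry into square.
Latitude square 0; +1 → 1.
The longitude characters are unchanged.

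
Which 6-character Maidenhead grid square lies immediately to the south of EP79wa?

EP78wx

Latitude subsquare a = 0; −1 → -1, wraps to 23 = x, carry into square.
Latitude square 9; −1 → 8.
The longitude characters are unchanged.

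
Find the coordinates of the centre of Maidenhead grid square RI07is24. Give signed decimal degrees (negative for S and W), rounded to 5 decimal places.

-2.23125, 160.68750

Field R=17, I=8: +17·20° lon, +8·10° lat → SW at lon 160°, lat -10°.
Square 0, 7: +0·2° lon, +7·1° lat → SW at lon 160°, lat -3°.
Subsquare i=8, s=18: +8·0.0833333° lon, +18·0.0416667° lat → SW at lon 160.667°, lat -2.25°.
Extended square 2, 4: +2·0.00833333° lon, +4·0.00416667° lat → SW at lon 160.683°, lat -2.23333°.
Cell spans 0.00833333° lon × 0.00416667° lat. Centre is SW corner plus half of each.
latitude -2.23125, longitude 160.68750.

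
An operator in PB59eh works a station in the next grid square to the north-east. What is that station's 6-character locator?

Longitude subsquare e = 4; +1 → 5 = f.
Latitude subsquare h = 7; +1 → 8 = i.

PB59fi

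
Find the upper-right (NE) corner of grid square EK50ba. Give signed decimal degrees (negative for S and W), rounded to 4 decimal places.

10.0417, -89.8333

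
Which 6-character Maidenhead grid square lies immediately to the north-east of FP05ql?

Longitude subsquare q = 16; +1 → 17 = r.
Latitude subsquare l = 11; +1 → 12 = m.

FP05rm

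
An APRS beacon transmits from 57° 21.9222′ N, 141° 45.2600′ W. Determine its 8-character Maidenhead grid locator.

BO97ci97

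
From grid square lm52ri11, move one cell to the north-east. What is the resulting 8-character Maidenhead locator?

LM52ri22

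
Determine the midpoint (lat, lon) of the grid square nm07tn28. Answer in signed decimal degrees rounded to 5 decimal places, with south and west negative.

Field N=13, M=12: +13·20° lon, +12·10° lat → SW at lon 80°, lat 30°.
Square 0, 7: +0·2° lon, +7·1° lat → SW at lon 80°, lat 37°.
Subsquare t=19, n=13: +19·0.0833333° lon, +13·0.0416667° lat → SW at lon 81.5833°, lat 37.5417°.
Extended square 2, 8: +2·0.00833333° lon, +8·0.00416667° lat → SW at lon 81.6°, lat 37.575°.
Cell spans 0.00833333° lon × 0.00416667° lat. Centre is SW corner plus half of each.
latitude 37.57708, longitude 81.60417.

37.57708, 81.60417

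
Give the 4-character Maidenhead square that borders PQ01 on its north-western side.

Longitude square 0; −1 → -1, wraps to 9, carry into field.
Longitude field P = 15; −1 → 14 = O.
Latitude square 1; +1 → 2.

OQ92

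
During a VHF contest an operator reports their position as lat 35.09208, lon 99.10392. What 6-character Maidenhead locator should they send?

Add 180° to longitude and 90° to latitude: 279.1039, 125.0921.
Field (20°×10°, letters A–R): lon ⌊279.1039/20⌋ = 13 → N; lat ⌊125.0921/10⌋ = 12 → M.
Square (2°×1°, digits 0–9): lon ⌊19.1039/2⌋ = 9; lat ⌊5.0921/1⌋ = 5.
Subsquare (5′×2.5′, letters a–x): lon ⌊1.1039/0.0833333⌋ = 13 → n; lat ⌊0.0921/0.0416667⌋ = 2 → c.

NM95nc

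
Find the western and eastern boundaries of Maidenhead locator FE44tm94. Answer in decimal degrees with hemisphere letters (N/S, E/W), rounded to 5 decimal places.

70.34167° W, 70.33333° W

Field F=5, E=4: +5·20° lon, +4·10° lat → SW at lon -80°, lat -50°.
Square 4, 4: +4·2° lon, +4·1° lat → SW at lon -72°, lat -46°.
Subsquare t=19, m=12: +19·0.0833333° lon, +12·0.0416667° lat → SW at lon -70.4167°, lat -45.5°.
Extended square 9, 4: +9·0.00833333° lon, +4·0.00416667° lat → SW at lon -70.3417°, lat -45.4833°.
Cell spans 0.00833333° lon × 0.00416667° lat.
west 70.34167° W, east 70.33333° W.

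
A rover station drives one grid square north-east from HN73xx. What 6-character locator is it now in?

HN84aa

Longitude subsquare x = 23; +1 → 24, wraps to 0 = a, carry into square.
Longitude square 7; +1 → 8.
Latitude subsquare x = 23; +1 → 24, wraps to 0 = a, carry into square.
Latitude square 3; +1 → 4.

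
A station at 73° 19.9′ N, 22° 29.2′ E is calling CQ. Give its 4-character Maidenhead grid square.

KQ13

Add 180° to longitude and 90° to latitude: 202.49, 163.33.
Field: 202.49/20 → 10 → K, 163.33/10 → 16 → Q; chars KQ.
Square: 2.49/2 → 1, 3.33/1 → 3; chars 13.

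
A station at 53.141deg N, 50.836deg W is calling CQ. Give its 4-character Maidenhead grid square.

Shift to the Maidenhead origin (180°W, 90°S): lon 129.16, lat 143.14.
Field: 129.16/20 → 6 → G, 143.14/10 → 14 → O; chars GO.
Square: 9.16/2 → 4, 3.14/1 → 3; chars 43.

GO43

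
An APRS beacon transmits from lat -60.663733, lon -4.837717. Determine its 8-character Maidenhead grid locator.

IC79ni90

Add 180° to longitude and 90° to latitude: 175.16228, 29.33627.
Field: lon ⌊175.16228/20⌋ = 8 → I; lat ⌊29.33627/10⌋ = 2 → C.
Square: lon ⌊15.16228/2⌋ = 7; lat ⌊9.33627/1⌋ = 9.
Subsquare: lon ⌊1.16228/0.0833333⌋ = 13 → n; lat ⌊0.33627/0.0416667⌋ = 8 → i.
Extended square: lon ⌊0.07895/0.00833333⌋ = 9; lat ⌊0.00293/0.00416667⌋ = 0.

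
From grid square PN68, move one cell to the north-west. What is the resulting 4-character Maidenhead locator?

Longitude square 6; −1 → 5.
Latitude square 8; +1 → 9.

PN59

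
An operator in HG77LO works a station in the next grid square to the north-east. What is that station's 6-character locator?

HG77mp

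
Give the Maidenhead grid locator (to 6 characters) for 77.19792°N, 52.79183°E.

LQ67je

Offset from 180°W / 90°S: lon 232.7918°, lat 167.1979°.
Field (20°×10°, letters A–R): lon ⌊232.7918/20⌋ = 11 → L; lat ⌊167.1979/10⌋ = 16 → Q.
Square (2°×1°, digits 0–9): lon ⌊12.7918/2⌋ = 6; lat ⌊7.1979/1⌋ = 7.
Subsquare (5′×2.5′, letters a–x): lon ⌊0.7918/0.0833333⌋ = 9 → j; lat ⌊0.1979/0.0416667⌋ = 4 → e.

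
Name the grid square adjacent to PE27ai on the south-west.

Longitude subsquare a = 0; −1 → -1, wraps to 23 = x, carry into square.
Longitude square 2; −1 → 1.
Latitude subsquare i = 8; −1 → 7 = h.

PE17xh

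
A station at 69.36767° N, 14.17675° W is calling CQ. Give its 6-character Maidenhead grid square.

IP29vi

Shift to the Maidenhead origin (180°W, 90°S): lon 165.8233, lat 159.3677.
Field: 165.8233/20 → 8 → I, 159.3677/10 → 15 → P; chars IP.
Square: 5.8233/2 → 2, 9.3677/1 → 9; chars 29.
Subsquare: 1.8233/0.0833333 → 21 → v, 0.3677/0.0416667 → 8 → i; chars vi.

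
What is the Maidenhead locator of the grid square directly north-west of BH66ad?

Longitude subsquare a = 0; −1 → -1, wraps to 23 = x, carry into square.
Longitude square 6; −1 → 5.
Latitude subsquare d = 3; +1 → 4 = e.

BH56xe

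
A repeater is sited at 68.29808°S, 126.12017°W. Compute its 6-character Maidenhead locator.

Offset from 180°W / 90°S: lon 53.8798°, lat 21.7019°.
Field: lon ⌊53.8798/20⌋ = 2 → C; lat ⌊21.7019/10⌋ = 2 → C.
Square: lon ⌊13.8798/2⌋ = 6; lat ⌊1.7019/1⌋ = 1.
Subsquare: lon ⌊1.8798/0.0833333⌋ = 22 → w; lat ⌊0.7019/0.0416667⌋ = 16 → q.

CC61wq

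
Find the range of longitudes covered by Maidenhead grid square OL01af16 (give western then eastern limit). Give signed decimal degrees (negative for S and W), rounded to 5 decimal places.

Field O=14, L=11: +14·20° lon, +11·10° lat → SW at lon 100°, lat 20°.
Square 0, 1: +0·2° lon, +1·1° lat → SW at lon 100°, lat 21°.
Subsquare a=0, f=5: +0·0.0833333° lon, +5·0.0416667° lat → SW at lon 100°, lat 21.2083°.
Extended square 1, 6: +1·0.00833333° lon, +6·0.00416667° lat → SW at lon 100.008°, lat 21.2333°.
Cell spans 0.00833333° lon × 0.00416667° lat.
west 100.00833, east 100.01667.

100.00833, 100.01667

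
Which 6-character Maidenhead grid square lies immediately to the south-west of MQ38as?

MQ28xr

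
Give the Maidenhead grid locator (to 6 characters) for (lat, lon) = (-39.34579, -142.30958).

BF80up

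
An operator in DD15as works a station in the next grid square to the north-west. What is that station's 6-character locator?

Longitude subsquare a = 0; −1 → -1, wraps to 23 = x, carry into square.
Longitude square 1; −1 → 0.
Latitude subsquare s = 18; +1 → 19 = t.

DD05xt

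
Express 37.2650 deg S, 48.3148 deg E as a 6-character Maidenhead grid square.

LF42dr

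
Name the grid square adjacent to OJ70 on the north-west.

Longitude square 7; −1 → 6.
Latitude square 0; +1 → 1.

OJ61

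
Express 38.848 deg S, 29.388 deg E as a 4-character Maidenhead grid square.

KF41

Offset from 180°W / 90°S: lon 209.39°, lat 51.15°.
Field (20°×10°, letters A–R): 209.39/20 → 10 → K, 51.15/10 → 5 → F; chars KF.
Square (2°×1°, digits 0–9): 9.39/2 → 4, 1.15/1 → 1; chars 41.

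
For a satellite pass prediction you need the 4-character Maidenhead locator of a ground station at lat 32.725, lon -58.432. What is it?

GM02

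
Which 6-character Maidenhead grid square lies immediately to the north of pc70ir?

Latitude subsquare r = 17; +1 → 18 = s.
The longitude characters are unchanged.

PC70is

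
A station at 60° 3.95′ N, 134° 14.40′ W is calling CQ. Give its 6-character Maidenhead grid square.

Offset from 180°W / 90°S: lon 45.7600°, lat 150.0658°.
Field (20°×10°, letters A–R): lon ⌊45.7600/20⌋ = 2 → C; lat ⌊150.0658/10⌋ = 15 → P.
Square (2°×1°, digits 0–9): lon ⌊5.7600/2⌋ = 2; lat ⌊0.0658/1⌋ = 0.
Subsquare (5′×2.5′, letters a–x): lon ⌊1.7600/0.0833333⌋ = 21 → v; lat ⌊0.0658/0.0416667⌋ = 1 → b.

CP20vb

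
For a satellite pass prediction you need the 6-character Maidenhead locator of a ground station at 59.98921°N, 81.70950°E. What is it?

Add 180° to longitude and 90° to latitude: 261.7095, 149.9892.
Field: 261.7095/20 → 13 → N, 149.9892/10 → 14 → O; chars NO.
Square: 1.7095/2 → 0, 9.9892/1 → 9; chars 09.
Subsquare: 1.7095/0.0833333 → 20 → u, 0.9892/0.0416667 → 23 → x; chars ux.

NO09ux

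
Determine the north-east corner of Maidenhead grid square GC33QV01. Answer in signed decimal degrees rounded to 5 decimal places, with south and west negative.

Field G=6, C=2: +6·20° lon, +2·10° lat → SW at lon -60°, lat -70°.
Square 3, 3: +3·2° lon, +3·1° lat → SW at lon -54°, lat -67°.
Subsquare q=16, v=21: +16·0.0833333° lon, +21·0.0416667° lat → SW at lon -52.6667°, lat -66.125°.
Extended square 0, 1: +0·0.00833333° lon, +1·0.00416667° lat → SW at lon -52.6667°, lat -66.1208°.
Cell spans 0.00833333° lon × 0.00416667° lat. NE corner is SW corner plus one full cell.
latitude -66.11667, longitude -52.65833.

-66.11667, -52.65833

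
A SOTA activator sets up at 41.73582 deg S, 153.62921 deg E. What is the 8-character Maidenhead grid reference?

QE68tg53

Shift to the Maidenhead origin (180°W, 90°S): lon 333.62921, lat 48.26418.
Field: lon ⌊333.62921/20⌋ = 16 → Q; lat ⌊48.26418/10⌋ = 4 → E.
Square: lon ⌊13.62921/2⌋ = 6; lat ⌊8.26418/1⌋ = 8.
Subsquare: lon ⌊1.62921/0.0833333⌋ = 19 → t; lat ⌊0.26418/0.0416667⌋ = 6 → g.
Extended square: lon ⌊0.04588/0.00833333⌋ = 5; lat ⌊0.01418/0.00416667⌋ = 3.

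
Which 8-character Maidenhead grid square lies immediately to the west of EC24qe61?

EC24qe51

Longitude extended square 6; −1 → 5.
The latitude characters are unchanged.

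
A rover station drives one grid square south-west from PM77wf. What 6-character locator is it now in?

PM77ve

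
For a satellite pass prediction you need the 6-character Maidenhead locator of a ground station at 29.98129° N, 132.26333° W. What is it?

CL39ux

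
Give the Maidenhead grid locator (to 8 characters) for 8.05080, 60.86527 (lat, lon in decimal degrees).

MJ08kb32

Add 180° to longitude and 90° to latitude: 240.86527, 98.05080.
Field: lon ⌊240.86527/20⌋ = 12 → M; lat ⌊98.05080/10⌋ = 9 → J.
Square: lon ⌊0.86527/2⌋ = 0; lat ⌊8.05080/1⌋ = 8.
Subsquare: lon ⌊0.86527/0.0833333⌋ = 10 → k; lat ⌊0.05080/0.0416667⌋ = 1 → b.
Extended square: lon ⌊0.03194/0.00833333⌋ = 3; lat ⌊0.00913/0.00416667⌋ = 2.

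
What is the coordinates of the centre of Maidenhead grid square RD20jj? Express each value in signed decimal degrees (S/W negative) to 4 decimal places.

-59.6042, 164.7917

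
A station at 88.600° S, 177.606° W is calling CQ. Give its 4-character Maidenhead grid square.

AA11

Offset from 180°W / 90°S: lon 2.39°, lat 1.40°.
Field (20°×10°, letters A–R): lon ⌊2.39/20⌋ = 0 → A; lat ⌊1.40/10⌋ = 0 → A.
Square (2°×1°, digits 0–9): lon ⌊2.39/2⌋ = 1; lat ⌊1.40/1⌋ = 1.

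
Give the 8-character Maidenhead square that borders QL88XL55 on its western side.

Longitude extended square 5; −1 → 4.
The latitude characters are unchanged.

QL88xl45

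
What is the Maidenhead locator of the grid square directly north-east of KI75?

KI86

Longitude square 7; +1 → 8.
Latitude square 5; +1 → 6.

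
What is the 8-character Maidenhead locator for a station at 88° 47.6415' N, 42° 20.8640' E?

LR18et10

Offset from 180°W / 90°S: lon 222.34773°, lat 178.79403°.
Field: lon ⌊222.34773/20⌋ = 11 → L; lat ⌊178.79403/10⌋ = 17 → R.
Square: lon ⌊2.34773/2⌋ = 1; lat ⌊8.79403/1⌋ = 8.
Subsquare: lon ⌊0.34773/0.0833333⌋ = 4 → e; lat ⌊0.79403/0.0416667⌋ = 19 → t.
Extended square: lon ⌊0.01440/0.00833333⌋ = 1; lat ⌊0.00236/0.00416667⌋ = 0.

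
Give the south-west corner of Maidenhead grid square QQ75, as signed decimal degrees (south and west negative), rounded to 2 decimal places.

75.00, 154.00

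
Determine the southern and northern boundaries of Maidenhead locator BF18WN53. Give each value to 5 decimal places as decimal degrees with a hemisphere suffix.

Field B=1, F=5: +1·20° lon, +5·10° lat → SW at lon -160°, lat -40°.
Square 1, 8: +1·2° lon, +8·1° lat → SW at lon -158°, lat -32°.
Subsquare w=22, n=13: +22·0.0833333° lon, +13·0.0416667° lat → SW at lon -156.167°, lat -31.4583°.
Extended square 5, 3: +5·0.00833333° lon, +3·0.00416667° lat → SW at lon -156.125°, lat -31.4458°.
Cell spans 0.00833333° lon × 0.00416667° lat.
south 31.44583° S, north 31.44167° S.

31.44583° S, 31.44167° S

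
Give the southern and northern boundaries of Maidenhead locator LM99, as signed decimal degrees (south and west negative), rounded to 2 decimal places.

39.00, 40.00

Field L=11, M=12: +11·20° lon, +12·10° lat → SW at lon 40°, lat 30°.
Square 9, 9: +9·2° lon, +9·1° lat → SW at lon 58°, lat 39°.
Cell spans 2° lon × 1° lat.
south 39.00, north 40.00.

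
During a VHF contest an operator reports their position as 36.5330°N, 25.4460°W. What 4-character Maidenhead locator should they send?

HM76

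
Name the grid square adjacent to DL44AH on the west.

Longitude subsquare a = 0; −1 → -1, wraps to 23 = x, carry into square.
Longitude square 4; −1 → 3.
The latitude characters are unchanged.

DL34xh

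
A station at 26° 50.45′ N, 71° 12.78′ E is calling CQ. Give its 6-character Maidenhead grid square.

ML56ou

Shift to the Maidenhead origin (180°W, 90°S): lon 251.2130, lat 116.8408.
Field (20°×10°, letters A–R): lon ⌊251.2130/20⌋ = 12 → M; lat ⌊116.8408/10⌋ = 11 → L.
Square (2°×1°, digits 0–9): lon ⌊11.2130/2⌋ = 5; lat ⌊6.8408/1⌋ = 6.
Subsquare (5′×2.5′, letters a–x): lon ⌊1.2130/0.0833333⌋ = 14 → o; lat ⌊0.8408/0.0416667⌋ = 20 → u.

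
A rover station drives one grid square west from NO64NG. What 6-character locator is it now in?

NO64mg

Longitude subsquare n = 13; −1 → 12 = m.
The latitude characters are unchanged.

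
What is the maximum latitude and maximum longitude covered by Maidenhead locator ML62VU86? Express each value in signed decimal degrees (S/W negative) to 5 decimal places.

22.86250, 73.82500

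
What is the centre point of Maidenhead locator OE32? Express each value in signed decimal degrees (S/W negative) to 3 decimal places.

-47.500, 107.000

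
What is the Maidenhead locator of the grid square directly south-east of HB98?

IB07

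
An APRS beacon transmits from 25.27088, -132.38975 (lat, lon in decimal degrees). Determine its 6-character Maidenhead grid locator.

Shift to the Maidenhead origin (180°W, 90°S): lon 47.6103, lat 115.2709.
Field: 47.6103/20 → 2 → C, 115.2709/10 → 11 → L; chars CL.
Square: 7.6103/2 → 3, 5.2709/1 → 5; chars 35.
Subsquare: 1.6103/0.0833333 → 19 → t, 0.2709/0.0416667 → 6 → g; chars tg.

CL35tg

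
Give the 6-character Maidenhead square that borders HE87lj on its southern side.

HE87li

Latitude subsquare j = 9; −1 → 8 = i.
The longitude characters are unchanged.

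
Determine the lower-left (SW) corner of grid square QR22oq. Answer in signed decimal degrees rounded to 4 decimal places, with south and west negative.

Field Q=16, R=17: +16·20° lon, +17·10° lat → SW at lon 140°, lat 80°.
Square 2, 2: +2·2° lon, +2·1° lat → SW at lon 144°, lat 82°.
Subsquare o=14, q=16: +14·0.0833333° lon, +16·0.0416667° lat → SW at lon 145.167°, lat 82.6667°.
latitude 82.6667, longitude 145.1667.

82.6667, 145.1667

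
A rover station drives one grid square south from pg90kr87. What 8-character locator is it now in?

Latitude extended square 7; −1 → 6.
The longitude characters are unchanged.

PG90kr86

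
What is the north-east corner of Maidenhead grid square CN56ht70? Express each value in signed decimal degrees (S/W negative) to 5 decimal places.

46.79583, -129.35000

Field C=2, N=13: +2·20° lon, +13·10° lat → SW at lon -140°, lat 40°.
Square 5, 6: +5·2° lon, +6·1° lat → SW at lon -130°, lat 46°.
Subsquare h=7, t=19: +7·0.0833333° lon, +19·0.0416667° lat → SW at lon -129.417°, lat 46.7917°.
Extended square 7, 0: +7·0.00833333° lon, +0·0.00416667° lat → SW at lon -129.358°, lat 46.7917°.
Cell spans 0.00833333° lon × 0.00416667° lat. NE corner is SW corner plus one full cell.
latitude 46.79583, longitude -129.35000.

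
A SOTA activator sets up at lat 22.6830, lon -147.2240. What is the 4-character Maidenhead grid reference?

BL62

Shift to the Maidenhead origin (180°W, 90°S): lon 32.78, lat 112.68.
Field (20°×10°, letters A–R): 32.78/20 → 1 → B, 112.68/10 → 11 → L; chars BL.
Square (2°×1°, digits 0–9): 12.78/2 → 6, 2.68/1 → 2; chars 62.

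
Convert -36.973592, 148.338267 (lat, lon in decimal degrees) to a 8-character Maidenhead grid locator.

Add 180° to longitude and 90° to latitude: 328.33827, 53.02641.
Field: lon ⌊328.33827/20⌋ = 16 → Q; lat ⌊53.02641/10⌋ = 5 → F.
Square: lon ⌊8.33827/2⌋ = 4; lat ⌊3.02641/1⌋ = 3.
Subsquare: lon ⌊0.33827/0.0833333⌋ = 4 → e; lat ⌊0.02641/0.0416667⌋ = 0 → a.
Extended square: lon ⌊0.00493/0.00833333⌋ = 0; lat ⌊0.02641/0.00416667⌋ = 6.

QF43ea06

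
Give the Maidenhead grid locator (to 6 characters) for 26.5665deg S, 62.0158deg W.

Shift to the Maidenhead origin (180°W, 90°S): lon 117.9842, lat 63.4335.
Field: 117.9842/20 → 5 → F, 63.4335/10 → 6 → G; chars FG.
Square: 17.9842/2 → 8, 3.4335/1 → 3; chars 83.
Subsquare: 1.9842/0.0833333 → 23 → x, 0.4335/0.0416667 → 10 → k; chars xk.

FG83xk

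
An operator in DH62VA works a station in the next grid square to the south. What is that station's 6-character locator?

DH61vx

Latitude subsquare a = 0; −1 → -1, wraps to 23 = x, carry into square.
Latitude square 2; −1 → 1.
The longitude characters are unchanged.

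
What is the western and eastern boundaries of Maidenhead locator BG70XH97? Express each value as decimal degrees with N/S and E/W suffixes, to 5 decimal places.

Field B=1, G=6: +1·20° lon, +6·10° lat → SW at lon -160°, lat -30°.
Square 7, 0: +7·2° lon, +0·1° lat → SW at lon -146°, lat -30°.
Subsquare x=23, h=7: +23·0.0833333° lon, +7·0.0416667° lat → SW at lon -144.083°, lat -29.7083°.
Extended square 9, 7: +9·0.00833333° lon, +7·0.00416667° lat → SW at lon -144.008°, lat -29.6792°.
Cell spans 0.00833333° lon × 0.00416667° lat.
west 144.00833° W, east 144.00000° W.

144.00833° W, 144.00000° W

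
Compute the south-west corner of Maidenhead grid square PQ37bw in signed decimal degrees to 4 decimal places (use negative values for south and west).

Field P=15, Q=16: +15·20° lon, +16·10° lat → SW at lon 120°, lat 70°.
Square 3, 7: +3·2° lon, +7·1° lat → SW at lon 126°, lat 77°.
Subsquare b=1, w=22: +1·0.0833333° lon, +22·0.0416667° lat → SW at lon 126.083°, lat 77.9167°.
latitude 77.9167, longitude 126.0833.

77.9167, 126.0833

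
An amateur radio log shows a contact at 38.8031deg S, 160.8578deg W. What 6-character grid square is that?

AF91ne

Shift to the Maidenhead origin (180°W, 90°S): lon 19.1422, lat 51.1969.
Field: 19.1422/20 → 0 → A, 51.1969/10 → 5 → F; chars AF.
Square: 19.1422/2 → 9, 1.1969/1 → 1; chars 91.
Subsquare: 1.1422/0.0833333 → 13 → n, 0.1969/0.0416667 → 4 → e; chars ne.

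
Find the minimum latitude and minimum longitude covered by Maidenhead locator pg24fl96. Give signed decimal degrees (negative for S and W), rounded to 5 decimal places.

-25.51667, 124.49167

Field P=15, G=6: +15·20° lon, +6·10° lat → SW at lon 120°, lat -30°.
Square 2, 4: +2·2° lon, +4·1° lat → SW at lon 124°, lat -26°.
Subsquare f=5, l=11: +5·0.0833333° lon, +11·0.0416667° lat → SW at lon 124.417°, lat -25.5417°.
Extended square 9, 6: +9·0.00833333° lon, +6·0.00416667° lat → SW at lon 124.492°, lat -25.5167°.
latitude -25.51667, longitude 124.49167.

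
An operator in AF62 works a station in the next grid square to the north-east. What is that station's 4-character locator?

Longitude square 6; +1 → 7.
Latitude square 2; +1 → 3.

AF73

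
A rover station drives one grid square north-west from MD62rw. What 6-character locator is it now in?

MD62qx

Longitude subsquare r = 17; −1 → 16 = q.
Latitude subsquare w = 22; +1 → 23 = x.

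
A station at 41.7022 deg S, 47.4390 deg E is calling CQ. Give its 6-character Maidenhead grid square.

LE38rh

Shift to the Maidenhead origin (180°W, 90°S): lon 227.4390, lat 48.2978.
Field: 227.4390/20 → 11 → L, 48.2978/10 → 4 → E; chars LE.
Square: 7.4390/2 → 3, 8.2978/1 → 8; chars 38.
Subsquare: 1.4390/0.0833333 → 17 → r, 0.2978/0.0416667 → 7 → h; chars rh.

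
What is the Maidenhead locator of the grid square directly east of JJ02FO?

Longitude subsquare f = 5; +1 → 6 = g.
The latitude characters are unchanged.

JJ02go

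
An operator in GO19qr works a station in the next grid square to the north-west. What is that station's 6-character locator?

GO19ps

Longitude subsquare q = 16; −1 → 15 = p.
Latitude subsquare r = 17; +1 → 18 = s.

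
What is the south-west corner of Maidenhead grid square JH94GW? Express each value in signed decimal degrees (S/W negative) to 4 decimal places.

-15.0833, 18.5000

Field J=9, H=7: +9·20° lon, +7·10° lat → SW at lon 0°, lat -20°.
Square 9, 4: +9·2° lon, +4·1° lat → SW at lon 18°, lat -16°.
Subsquare g=6, w=22: +6·0.0833333° lon, +22·0.0416667° lat → SW at lon 18.5°, lat -15.0833°.
latitude -15.0833, longitude 18.5000.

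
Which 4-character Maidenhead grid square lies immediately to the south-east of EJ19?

Longitude square 1; +1 → 2.
Latitude square 9; −1 → 8.

EJ28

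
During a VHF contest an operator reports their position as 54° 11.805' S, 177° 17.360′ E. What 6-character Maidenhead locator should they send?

Offset from 180°W / 90°S: lon 357.2893°, lat 35.8032°.
Field: lon ⌊357.2893/20⌋ = 17 → R; lat ⌊35.8032/10⌋ = 3 → D.
Square: lon ⌊17.2893/2⌋ = 8; lat ⌊5.8032/1⌋ = 5.
Subsquare: lon ⌊1.2893/0.0833333⌋ = 15 → p; lat ⌊0.8032/0.0416667⌋ = 19 → t.

RD85pt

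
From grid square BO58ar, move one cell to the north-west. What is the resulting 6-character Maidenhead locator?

BO48xs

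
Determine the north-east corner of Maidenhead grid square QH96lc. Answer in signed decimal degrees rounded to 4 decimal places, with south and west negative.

Field Q=16, H=7: +16·20° lon, +7·10° lat → SW at lon 140°, lat -20°.
Square 9, 6: +9·2° lon, +6·1° lat → SW at lon 158°, lat -14°.
Subsquare l=11, c=2: +11·0.0833333° lon, +2·0.0416667° lat → SW at lon 158.917°, lat -13.9167°.
Cell spans 0.0833333° lon × 0.0416667° lat. NE corner is SW corner plus one full cell.
latitude -13.8750, longitude 159.0000.

-13.8750, 159.0000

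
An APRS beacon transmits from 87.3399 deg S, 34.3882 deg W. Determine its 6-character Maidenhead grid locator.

Shift to the Maidenhead origin (180°W, 90°S): lon 145.6118, lat 2.6601.
Field: lon ⌊145.6118/20⌋ = 7 → H; lat ⌊2.6601/10⌋ = 0 → A.
Square: lon ⌊5.6118/2⌋ = 2; lat ⌊2.6601/1⌋ = 2.
Subsquare: lon ⌊1.6118/0.0833333⌋ = 19 → t; lat ⌊0.6601/0.0416667⌋ = 15 → p.

HA22tp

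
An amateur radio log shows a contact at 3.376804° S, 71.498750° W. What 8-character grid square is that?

Offset from 180°W / 90°S: lon 108.50125°, lat 86.62320°.
Field: lon ⌊108.50125/20⌋ = 5 → F; lat ⌊86.62320/10⌋ = 8 → I.
Square: lon ⌊8.50125/2⌋ = 4; lat ⌊6.62320/1⌋ = 6.
Subsquare: lon ⌊0.50125/0.0833333⌋ = 6 → g; lat ⌊0.62320/0.0416667⌋ = 14 → o.
Extended square: lon ⌊0.00125/0.00833333⌋ = 0; lat ⌊0.03986/0.00416667⌋ = 9.

FI46go09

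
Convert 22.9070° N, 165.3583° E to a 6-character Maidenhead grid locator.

RL22qv

Offset from 180°W / 90°S: lon 345.3583°, lat 112.9070°.
Field: lon ⌊345.3583/20⌋ = 17 → R; lat ⌊112.9070/10⌋ = 11 → L.
Square: lon ⌊5.3583/2⌋ = 2; lat ⌊2.9070/1⌋ = 2.
Subsquare: lon ⌊1.3583/0.0833333⌋ = 16 → q; lat ⌊0.9070/0.0416667⌋ = 21 → v.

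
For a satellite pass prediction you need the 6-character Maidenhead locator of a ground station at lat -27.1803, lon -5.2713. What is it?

IG72it

Offset from 180°W / 90°S: lon 174.7287°, lat 62.8197°.
Field: lon ⌊174.7287/20⌋ = 8 → I; lat ⌊62.8197/10⌋ = 6 → G.
Square: lon ⌊14.7287/2⌋ = 7; lat ⌊2.8197/1⌋ = 2.
Subsquare: lon ⌊0.7287/0.0833333⌋ = 8 → i; lat ⌊0.8197/0.0416667⌋ = 19 → t.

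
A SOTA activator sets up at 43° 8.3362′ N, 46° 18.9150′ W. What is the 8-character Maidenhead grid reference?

GN63ud23

Add 180° to longitude and 90° to latitude: 133.68475, 133.13894.
Field: 133.68475/20 → 6 → G, 133.13894/10 → 13 → N; chars GN.
Square: 13.68475/2 → 6, 3.13894/1 → 3; chars 63.
Subsquare: 1.68475/0.0833333 → 20 → u, 0.13894/0.0416667 → 3 → d; chars ud.
Extended square: 0.01808/0.00833333 → 2, 0.01394/0.00416667 → 3; chars 23.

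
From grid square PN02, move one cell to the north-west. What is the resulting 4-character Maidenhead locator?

Longitude square 0; −1 → -1, wraps to 9, carry into field.
Longitude field P = 15; −1 → 14 = O.
Latitude square 2; +1 → 3.

ON93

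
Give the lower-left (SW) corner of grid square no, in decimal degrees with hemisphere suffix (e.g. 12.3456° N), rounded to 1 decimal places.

50.0° N, 80.0° E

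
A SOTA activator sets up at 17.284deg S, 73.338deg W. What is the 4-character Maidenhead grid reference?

FH32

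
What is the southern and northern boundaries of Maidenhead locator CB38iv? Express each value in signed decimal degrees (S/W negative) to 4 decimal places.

-71.1250, -71.0833

Field C=2, B=1: +2·20° lon, +1·10° lat → SW at lon -140°, lat -80°.
Square 3, 8: +3·2° lon, +8·1° lat → SW at lon -134°, lat -72°.
Subsquare i=8, v=21: +8·0.0833333° lon, +21·0.0416667° lat → SW at lon -133.333°, lat -71.125°.
Cell spans 0.0833333° lon × 0.0416667° lat.
south -71.1250, north -71.0833.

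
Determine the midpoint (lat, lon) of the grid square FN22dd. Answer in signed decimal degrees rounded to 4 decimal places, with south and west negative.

Field F=5, N=13: +5·20° lon, +13·10° lat → SW at lon -80°, lat 40°.
Square 2, 2: +2·2° lon, +2·1° lat → SW at lon -76°, lat 42°.
Subsquare d=3, d=3: +3·0.0833333° lon, +3·0.0416667° lat → SW at lon -75.75°, lat 42.125°.
Cell spans 0.0833333° lon × 0.0416667° lat. Centre is SW corner plus half of each.
latitude 42.1458, longitude -75.7083.

42.1458, -75.7083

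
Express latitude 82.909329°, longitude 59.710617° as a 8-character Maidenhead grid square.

LR92uv58

Shift to the Maidenhead origin (180°W, 90°S): lon 239.71062, lat 172.90933.
Field (20°×10°, letters A–R): lon ⌊239.71062/20⌋ = 11 → L; lat ⌊172.90933/10⌋ = 17 → R.
Square (2°×1°, digits 0–9): lon ⌊19.71062/2⌋ = 9; lat ⌊2.90933/1⌋ = 2.
Subsquare (5′×2.5′, letters a–x): lon ⌊1.71062/0.0833333⌋ = 20 → u; lat ⌊0.90933/0.0416667⌋ = 21 → v.
Extended square (30″×15″, digits 0–9): lon ⌊0.04395/0.00833333⌋ = 5; lat ⌊0.03433/0.00416667⌋ = 8.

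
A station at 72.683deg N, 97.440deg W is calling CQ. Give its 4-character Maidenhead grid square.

EQ12

Add 180° to longitude and 90° to latitude: 82.56, 162.68.
Field: 82.56/20 → 4 → E, 162.68/10 → 16 → Q; chars EQ.
Square: 2.56/2 → 1, 2.68/1 → 2; chars 12.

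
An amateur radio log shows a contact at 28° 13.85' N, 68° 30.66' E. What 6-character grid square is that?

ML48gf

Offset from 180°W / 90°S: lon 248.5110°, lat 118.2308°.
Field: 248.5110/20 → 12 → M, 118.2308/10 → 11 → L; chars ML.
Square: 8.5110/2 → 4, 8.2308/1 → 8; chars 48.
Subsquare: 0.5110/0.0833333 → 6 → g, 0.2308/0.0416667 → 5 → f; chars gf.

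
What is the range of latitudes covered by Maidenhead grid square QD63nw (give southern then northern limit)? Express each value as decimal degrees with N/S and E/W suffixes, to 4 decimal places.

56.0833° S, 56.0417° S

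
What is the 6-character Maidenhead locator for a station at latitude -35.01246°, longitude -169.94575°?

Shift to the Maidenhead origin (180°W, 90°S): lon 10.0542, lat 54.9875.
Field (20°×10°, letters A–R): lon ⌊10.0542/20⌋ = 0 → A; lat ⌊54.9875/10⌋ = 5 → F.
Square (2°×1°, digits 0–9): lon ⌊10.0542/2⌋ = 5; lat ⌊4.9875/1⌋ = 4.
Subsquare (5′×2.5′, letters a–x): lon ⌊0.0542/0.0833333⌋ = 0 → a; lat ⌊0.9875/0.0416667⌋ = 23 → x.

AF54ax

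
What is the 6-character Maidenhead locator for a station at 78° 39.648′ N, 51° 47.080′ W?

Offset from 180°W / 90°S: lon 128.2153°, lat 168.6608°.
Field: lon ⌊128.2153/20⌋ = 6 → G; lat ⌊168.6608/10⌋ = 16 → Q.
Square: lon ⌊8.2153/2⌋ = 4; lat ⌊8.6608/1⌋ = 8.
Subsquare: lon ⌊0.2153/0.0833333⌋ = 2 → c; lat ⌊0.6608/0.0416667⌋ = 15 → p.

GQ48cp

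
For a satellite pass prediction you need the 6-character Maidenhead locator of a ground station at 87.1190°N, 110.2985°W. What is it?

DR47uc

Add 180° to longitude and 90° to latitude: 69.7015, 177.1190.
Field: 69.7015/20 → 3 → D, 177.1190/10 → 17 → R; chars DR.
Square: 9.7015/2 → 4, 7.1190/1 → 7; chars 47.
Subsquare: 1.7015/0.0833333 → 20 → u, 0.1190/0.0416667 → 2 → c; chars uc.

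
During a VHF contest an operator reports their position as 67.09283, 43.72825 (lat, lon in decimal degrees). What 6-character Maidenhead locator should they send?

LP17uc

Shift to the Maidenhead origin (180°W, 90°S): lon 223.7283, lat 157.0928.
Field (20°×10°, letters A–R): 223.7283/20 → 11 → L, 157.0928/10 → 15 → P; chars LP.
Square (2°×1°, digits 0–9): 3.7283/2 → 1, 7.0928/1 → 7; chars 17.
Subsquare (5′×2.5′, letters a–x): 1.7283/0.0833333 → 20 → u, 0.0928/0.0416667 → 2 → c; chars uc.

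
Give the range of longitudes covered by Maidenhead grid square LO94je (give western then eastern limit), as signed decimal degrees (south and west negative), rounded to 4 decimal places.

Field L=11, O=14: +11·20° lon, +14·10° lat → SW at lon 40°, lat 50°.
Square 9, 4: +9·2° lon, +4·1° lat → SW at lon 58°, lat 54°.
Subsquare j=9, e=4: +9·0.0833333° lon, +4·0.0416667° lat → SW at lon 58.75°, lat 54.1667°.
Cell spans 0.0833333° lon × 0.0416667° lat.
west 58.7500, east 58.8333.

58.7500, 58.8333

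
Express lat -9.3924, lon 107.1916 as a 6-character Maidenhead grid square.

Shift to the Maidenhead origin (180°W, 90°S): lon 287.1916, lat 80.6076.
Field: 287.1916/20 → 14 → O, 80.6076/10 → 8 → I; chars OI.
Square: 7.1916/2 → 3, 0.6076/1 → 0; chars 30.
Subsquare: 1.1916/0.0833333 → 14 → o, 0.6076/0.0416667 → 14 → o; chars oo.

OI30oo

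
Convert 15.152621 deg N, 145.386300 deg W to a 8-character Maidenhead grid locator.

Shift to the Maidenhead origin (180°W, 90°S): lon 34.61370, lat 105.15262.
Field (20°×10°, letters A–R): 34.61370/20 → 1 → B, 105.15262/10 → 10 → K; chars BK.
Square (2°×1°, digits 0–9): 14.61370/2 → 7, 5.15262/1 → 5; chars 75.
Subsquare (5′×2.5′, letters a–x): 0.61370/0.0833333 → 7 → h, 0.15262/0.0416667 → 3 → d; chars hd.
Extended square (30″×15″, digits 0–9): 0.03037/0.00833333 → 3, 0.02762/0.00416667 → 6; chars 36.

BK75hd36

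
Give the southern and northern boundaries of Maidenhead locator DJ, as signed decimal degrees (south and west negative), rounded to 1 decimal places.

0.0, 10.0

Field D=3, J=9: +3·20° lon, +9·10° lat → SW at lon -120°, lat 0°.
Cell spans 20° lon × 10° lat.
south 0.0, north 10.0.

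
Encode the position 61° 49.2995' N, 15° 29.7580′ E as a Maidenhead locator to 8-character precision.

Shift to the Maidenhead origin (180°W, 90°S): lon 195.49597, lat 151.82166.
Field: 195.49597/20 → 9 → J, 151.82166/10 → 15 → P; chars JP.
Square: 15.49597/2 → 7, 1.82166/1 → 1; chars 71.
Subsquare: 1.49597/0.0833333 → 17 → r, 0.82166/0.0416667 → 19 → t; chars rt.
Extended square: 0.07930/0.00833333 → 9, 0.02999/0.00416667 → 7; chars 97.

JP71rt97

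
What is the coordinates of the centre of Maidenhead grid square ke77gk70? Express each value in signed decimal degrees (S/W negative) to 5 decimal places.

Field K=10, E=4: +10·20° lon, +4·10° lat → SW at lon 20°, lat -50°.
Square 7, 7: +7·2° lon, +7·1° lat → SW at lon 34°, lat -43°.
Subsquare g=6, k=10: +6·0.0833333° lon, +10·0.0416667° lat → SW at lon 34.5°, lat -42.5833°.
Extended square 7, 0: +7·0.00833333° lon, +0·0.00416667° lat → SW at lon 34.5583°, lat -42.5833°.
Cell spans 0.00833333° lon × 0.00416667° lat. Centre is SW corner plus half of each.
latitude -42.58125, longitude 34.56250.

-42.58125, 34.56250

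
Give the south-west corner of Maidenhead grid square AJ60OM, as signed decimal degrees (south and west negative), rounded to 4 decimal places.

0.5000, -166.8333

Field A=0, J=9: +0·20° lon, +9·10° lat → SW at lon -180°, lat 0°.
Square 6, 0: +6·2° lon, +0·1° lat → SW at lon -168°, lat 0°.
Subsquare o=14, m=12: +14·0.0833333° lon, +12·0.0416667° lat → SW at lon -166.833°, lat 0.5°.
latitude 0.5000, longitude -166.8333.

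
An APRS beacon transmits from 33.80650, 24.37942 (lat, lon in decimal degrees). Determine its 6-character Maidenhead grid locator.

KM23et

Add 180° to longitude and 90° to latitude: 204.3794, 123.8065.
Field: 204.3794/20 → 10 → K, 123.8065/10 → 12 → M; chars KM.
Square: 4.3794/2 → 2, 3.8065/1 → 3; chars 23.
Subsquare: 0.3794/0.0833333 → 4 → e, 0.8065/0.0416667 → 19 → t; chars et.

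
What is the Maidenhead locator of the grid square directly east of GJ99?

HJ09

Longitude square 9; +1 → 10, wraps to 0, carry into field.
Longitude field G = 6; +1 → 7 = H.
The latitude characters are unchanged.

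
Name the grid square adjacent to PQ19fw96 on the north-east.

Longitude extended square 9; +1 → 10, wraps to 0, carry into subsquare.
Longitude subsquare f = 5; +1 → 6 = g.
Latitude extended square 6; +1 → 7.

PQ19gw07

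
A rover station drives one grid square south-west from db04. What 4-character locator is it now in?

Longitude square 0; −1 → -1, wraps to 9, carry into field.
Longitude field D = 3; −1 → 2 = C.
Latitude square 4; −1 → 3.

CB93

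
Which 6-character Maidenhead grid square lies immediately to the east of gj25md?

Longitude subsquare m = 12; +1 → 13 = n.
The latitude characters are unchanged.

GJ25nd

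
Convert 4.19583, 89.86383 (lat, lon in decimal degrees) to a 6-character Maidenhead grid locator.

NJ44we

Offset from 180°W / 90°S: lon 269.8638°, lat 94.1958°.
Field: lon ⌊269.8638/20⌋ = 13 → N; lat ⌊94.1958/10⌋ = 9 → J.
Square: lon ⌊9.8638/2⌋ = 4; lat ⌊4.1958/1⌋ = 4.
Subsquare: lon ⌊1.8638/0.0833333⌋ = 22 → w; lat ⌊0.1958/0.0416667⌋ = 4 → e.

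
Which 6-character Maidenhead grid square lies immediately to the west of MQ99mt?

Longitude subsquare m = 12; −1 → 11 = l.
The latitude characters are unchanged.

MQ99lt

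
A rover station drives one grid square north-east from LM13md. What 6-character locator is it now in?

Longitude subsquare m = 12; +1 → 13 = n.
Latitude subsquare d = 3; +1 → 4 = e.

LM13ne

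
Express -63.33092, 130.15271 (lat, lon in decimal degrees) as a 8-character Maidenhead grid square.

PC56bq80

Add 180° to longitude and 90° to latitude: 310.15271, 26.66908.
Field (20°×10°, letters A–R): 310.15271/20 → 15 → P, 26.66908/10 → 2 → C; chars PC.
Square (2°×1°, digits 0–9): 10.15271/2 → 5, 6.66908/1 → 6; chars 56.
Subsquare (5′×2.5′, letters a–x): 0.15271/0.0833333 → 1 → b, 0.66908/0.0416667 → 16 → q; chars bq.
Extended square (30″×15″, digits 0–9): 0.06938/0.00833333 → 8, 0.00241/0.00416667 → 0; chars 80.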